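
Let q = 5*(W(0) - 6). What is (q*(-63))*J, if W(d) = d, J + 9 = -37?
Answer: -86940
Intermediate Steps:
J = -46 (J = -9 - 37 = -46)
q = -30 (q = 5*(0 - 6) = 5*(-6) = -30)
(q*(-63))*J = -30*(-63)*(-46) = 1890*(-46) = -86940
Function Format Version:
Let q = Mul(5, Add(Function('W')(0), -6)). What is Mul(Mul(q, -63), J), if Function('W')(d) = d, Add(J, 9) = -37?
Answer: -86940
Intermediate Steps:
J = -46 (J = Add(-9, -37) = -46)
q = -30 (q = Mul(5, Add(0, -6)) = Mul(5, -6) = -30)
Mul(Mul(q, -63), J) = Mul(Mul(-30, -63), -46) = Mul(1890, -46) = -86940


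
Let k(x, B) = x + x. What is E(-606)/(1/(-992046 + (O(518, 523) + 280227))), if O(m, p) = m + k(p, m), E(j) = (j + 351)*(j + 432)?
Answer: -31514014350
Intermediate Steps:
E(j) = (351 + j)*(432 + j)
k(x, B) = 2*x
O(m, p) = m + 2*p
E(-606)/(1/(-992046 + (O(518, 523) + 280227))) = (151632 + (-606)² + 783*(-606))/(1/(-992046 + ((518 + 2*523) + 280227))) = (151632 + 367236 - 474498)/(1/(-992046 + ((518 + 1046) + 280227))) = 44370/(1/(-992046 + (1564 + 280227))) = 44370/(1/(-992046 + 281791)) = 44370/(1/(-710255)) = 44370/(-1/710255) = 44370*(-710255) = -31514014350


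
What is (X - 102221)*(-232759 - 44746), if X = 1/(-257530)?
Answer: 1461062389244631/51506 ≈ 2.8367e+10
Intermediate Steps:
X = -1/257530 ≈ -3.8830e-6
(X - 102221)*(-232759 - 44746) = (-1/257530 - 102221)*(-232759 - 44746) = -26324974131/257530*(-277505) = 1461062389244631/51506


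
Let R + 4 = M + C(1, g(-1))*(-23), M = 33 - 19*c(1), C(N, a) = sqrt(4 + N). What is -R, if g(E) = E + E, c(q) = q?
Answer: -10 + 23*sqrt(5) ≈ 41.430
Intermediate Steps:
g(E) = 2*E
M = 14 (M = 33 - 19*1 = 33 - 19 = 14)
R = 10 - 23*sqrt(5) (R = -4 + (14 + sqrt(4 + 1)*(-23)) = -4 + (14 + sqrt(5)*(-23)) = -4 + (14 - 23*sqrt(5)) = 10 - 23*sqrt(5) ≈ -41.430)
-R = -(10 - 23*sqrt(5)) = -10 + 23*sqrt(5)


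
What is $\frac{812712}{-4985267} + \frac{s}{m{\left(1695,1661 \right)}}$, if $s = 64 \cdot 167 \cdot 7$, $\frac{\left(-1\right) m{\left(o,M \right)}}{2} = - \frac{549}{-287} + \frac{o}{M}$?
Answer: $- \frac{44450842613121400}{3485584025259} \approx -12753.0$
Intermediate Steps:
$m{\left(o,M \right)} = - \frac{1098}{287} - \frac{2 o}{M}$ ($m{\left(o,M \right)} = - 2 \left(- \frac{549}{-287} + \frac{o}{M}\right) = - 2 \left(\left(-549\right) \left(- \frac{1}{287}\right) + \frac{o}{M}\right) = - 2 \left(\frac{549}{287} + \frac{o}{M}\right) = - \frac{1098}{287} - \frac{2 o}{M}$)
$s = 74816$ ($s = 10688 \cdot 7 = 74816$)
$\frac{812712}{-4985267} + \frac{s}{m{\left(1695,1661 \right)}} = \frac{812712}{-4985267} + \frac{74816}{- \frac{1098}{287} - \frac{3390}{1661}} = 812712 \left(- \frac{1}{4985267}\right) + \frac{74816}{- \frac{1098}{287} - 3390 \cdot \frac{1}{1661}} = - \frac{812712}{4985267} + \frac{74816}{- \frac{1098}{287} - \frac{3390}{1661}} = - \frac{812712}{4985267} + \frac{74816}{- \frac{2796708}{476707}} = - \frac{812712}{4985267} + 74816 \left(- \frac{476707}{2796708}\right) = - \frac{812712}{4985267} - \frac{8916327728}{699177} = - \frac{44450842613121400}{3485584025259}$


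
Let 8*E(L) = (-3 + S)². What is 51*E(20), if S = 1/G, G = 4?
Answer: 6171/128 ≈ 48.211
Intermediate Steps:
S = ¼ (S = 1/4 = ¼ ≈ 0.25000)
E(L) = 121/128 (E(L) = (-3 + ¼)²/8 = (-11/4)²/8 = (⅛)*(121/16) = 121/128)
51*E(20) = 51*(121/128) = 6171/128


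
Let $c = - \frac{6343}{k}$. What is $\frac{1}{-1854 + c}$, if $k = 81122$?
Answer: $- \frac{81122}{150406531} \approx -0.00053935$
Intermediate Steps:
$c = - \frac{6343}{81122} \approx -0.078191$
$\frac{1}{-1854 + c} = \frac{1}{-1854 - \frac{6343}{81122}} = \frac{1}{- \frac{150406531}{81122}} = - \frac{81122}{150406531}$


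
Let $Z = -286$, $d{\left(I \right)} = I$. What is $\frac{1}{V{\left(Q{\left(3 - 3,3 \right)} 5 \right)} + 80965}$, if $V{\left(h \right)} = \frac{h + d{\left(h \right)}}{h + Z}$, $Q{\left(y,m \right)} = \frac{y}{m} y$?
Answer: $\frac{1}{80965} \approx 1.2351 \cdot 10^{-5}$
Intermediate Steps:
$Q{\left(y,m \right)} = \frac{y^{2}}{m}$
$V{\left(h \right)} = \frac{2 h}{-286 + h}$ ($V{\left(h \right)} = \frac{h + h}{h - 286} = \frac{2 h}{-286 + h}$)
$\frac{1}{V{\left(Q{\left(3 - 3,3 \right)} 5 \right)} + 80965} = \frac{1}{\frac{2 \frac{\left(3 - 3\right)^{2}}{3} \cdot 5}{-286 + \frac{\left(3 - 3\right)^{2}}{3} \cdot 5} + 80965} = \frac{1}{\frac{2 \frac{0^{2}}{3} \cdot 5}{-286 + \frac{0^{2}}{3} \cdot 5} + 80965} = \frac{1}{\frac{2 \cdot \frac{1}{3} \cdot 0 \cdot 5}{-286 + \frac{1}{3} \cdot 0 \cdot 5} + 80965} = \frac{1}{\frac{2 \cdot 0 \cdot 5}{-286 + 0 \cdot 5} + 80965} = \frac{1}{2 \cdot 0 \frac{1}{-286 + 0} + 80965} = \frac{1}{2 \cdot 0 \frac{1}{-286} + 80965} = \frac{1}{2 \cdot 0 \left(- \frac{1}{286}\right) + 80965} = \frac{1}{0 + 80965} = \frac{1}{80965}$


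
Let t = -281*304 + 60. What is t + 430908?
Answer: 345544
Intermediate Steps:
t = -85364 (t = -85424 + 60 = -85364)
t + 430908 = -85364 + 430908 = 345544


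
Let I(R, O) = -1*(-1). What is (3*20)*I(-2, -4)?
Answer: 60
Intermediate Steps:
I(R, O) = 1
(3*20)*I(-2, -4) = (3*20)*1 = 60*1 = 60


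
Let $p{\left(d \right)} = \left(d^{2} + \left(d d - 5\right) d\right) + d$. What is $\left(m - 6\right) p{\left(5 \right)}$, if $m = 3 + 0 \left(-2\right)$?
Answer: $-390$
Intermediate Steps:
$p{\left(d \right)} = d + d^{2} + d \left(-5 + d^{2}\right)$ ($p{\left(d \right)} = \left(d^{2} + \left(d^{2} - 5\right) d\right) + d = \left(d^{2} + \left(-5 + d^{2}\right) d\right) + d = \left(d^{2} + d \left(-5 + d^{2}\right)\right) + d = d + d^{2} + d \left(-5 + d^{2}\right)$)
$m = 3$ ($m = 3 + 0 = 3$)
$\left(m - 6\right) p{\left(5 \right)} = \left(3 - 6\right) 5 \left(-4 + 5 + 5^{2}\right) = - 3 \cdot 5 \left(-4 + 5 + 25\right) = - 3 \cdot 5 \cdot 26 = \left(-3\right) 130 = -390$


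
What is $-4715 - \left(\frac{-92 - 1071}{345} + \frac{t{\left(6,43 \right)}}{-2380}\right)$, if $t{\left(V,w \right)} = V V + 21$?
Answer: $- \frac{773739779}{164220} \approx -4711.6$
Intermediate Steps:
$t{\left(V,w \right)} = 21 + V^{2}$ ($t{\left(V,w \right)} = V^{2} + 21 = 21 + V^{2}$)
$-4715 - \left(\frac{-92 - 1071}{345} + \frac{t{\left(6,43 \right)}}{-2380}\right) = -4715 - \left(\frac{-92 - 1071}{345} + \frac{21 + 6^{2}}{-2380}\right) = -4715 - \left(\left(-92 - 1071\right) \frac{1}{345} + \left(21 + 36\right) \left(- \frac{1}{2380}\right)\right) = -4715 - \left(\left(-1163\right) \frac{1}{345} + 57 \left(- \frac{1}{2380}\right)\right) = -4715 - \left(- \frac{1163}{345} - \frac{57}{2380}\right) = -4715 - - \frac{557521}{164220} = -4715 + \frac{557521}{164220} = - \frac{773739779}{164220}$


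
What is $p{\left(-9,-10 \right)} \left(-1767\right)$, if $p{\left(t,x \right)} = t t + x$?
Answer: $-125457$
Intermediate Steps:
$p{\left(t,x \right)} = x + t^{2}$ ($p{\left(t,x \right)} = t^{2} + x = x + t^{2}$)
$p{\left(-9,-10 \right)} \left(-1767\right) = \left(-10 + \left(-9\right)^{2}\right) \left(-1767\right) = \left(-10 + 81\right) \left(-1767\right) = 71 \left(-1767\right) = -125457$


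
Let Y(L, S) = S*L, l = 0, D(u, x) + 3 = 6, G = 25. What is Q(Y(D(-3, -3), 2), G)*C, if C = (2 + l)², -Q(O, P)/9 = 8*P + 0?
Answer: -7200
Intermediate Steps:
D(u, x) = 3 (D(u, x) = -3 + 6 = 3)
Y(L, S) = L*S
Q(O, P) = -72*P (Q(O, P) = -9*(8*P + 0) = -72*P)
C = 4 (C = (2 + 0)² = 2² = 4)
Q(Y(D(-3, -3), 2), G)*C = -72*25*4 = -1800*4 = -7200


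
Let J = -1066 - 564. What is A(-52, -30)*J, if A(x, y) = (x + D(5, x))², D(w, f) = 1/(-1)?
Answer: -4578670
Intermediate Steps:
D(w, f) = -1
J = -1630
A(x, y) = (-1 + x)² (A(x, y) = (x - 1)² = (-1 + x)²)
A(-52, -30)*J = (-1 - 52)²*(-1630) = (-53)²*(-1630) = 2809*(-1630) = -4578670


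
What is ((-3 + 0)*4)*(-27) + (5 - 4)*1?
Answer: 325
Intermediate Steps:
((-3 + 0)*4)*(-27) + (5 - 4)*1 = -3*4*(-27) + 1*1 = -12*(-27) + 1 = 324 + 1 = 325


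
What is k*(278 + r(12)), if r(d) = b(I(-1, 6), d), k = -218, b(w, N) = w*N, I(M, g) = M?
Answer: -57988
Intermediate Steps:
b(w, N) = N*w
r(d) = -d (r(d) = d*(-1) = -d)
k*(278 + r(12)) = -218*(278 - 1*12) = -218*(278 - 12) = -218*266 = -57988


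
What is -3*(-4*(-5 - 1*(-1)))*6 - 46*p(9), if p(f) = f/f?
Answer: -334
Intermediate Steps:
p(f) = 1
-3*(-4*(-5 - 1*(-1)))*6 - 46*p(9) = -3*(-4*(-5 - 1*(-1)))*6 - 46*1 = -3*(-4*(-5 + 1))*6 - 46 = -3*(-4*(-4))*6 - 46 = -48*6 - 46 = -3*96 - 46 = -288 - 46 = -334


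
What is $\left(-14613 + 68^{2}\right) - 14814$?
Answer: $-24803$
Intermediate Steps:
$\left(-14613 + 68^{2}\right) - 14814 = \left(-14613 + 4624\right) - 14814 = -9989 - 14814 = -24803$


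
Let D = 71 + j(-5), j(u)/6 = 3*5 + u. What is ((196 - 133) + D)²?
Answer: 37636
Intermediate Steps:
j(u) = 90 + 6*u (j(u) = 6*(3*5 + u) = 6*(15 + u) = 90 + 6*u)
D = 131 (D = 71 + (90 + 6*(-5)) = 71 + (90 - 30) = 71 + 60 = 131)
((196 - 133) + D)² = ((196 - 133) + 131)² = (63 + 131)² = 194² = 37636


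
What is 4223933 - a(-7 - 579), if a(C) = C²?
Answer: 3880537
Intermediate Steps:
4223933 - a(-7 - 579) = 4223933 - (-7 - 579)² = 4223933 - 1*(-586)² = 4223933 - 1*343396 = 4223933 - 343396 = 3880537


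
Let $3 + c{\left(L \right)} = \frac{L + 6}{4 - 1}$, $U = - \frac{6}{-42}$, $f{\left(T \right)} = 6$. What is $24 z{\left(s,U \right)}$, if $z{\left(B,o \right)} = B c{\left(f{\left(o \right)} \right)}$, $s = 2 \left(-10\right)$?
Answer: $-480$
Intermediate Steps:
$s = -20$
$U = \frac{1}{7}$ ($U = \left(-6\right) \left(- \frac{1}{42}\right) = \frac{1}{7} \approx 0.14286$)
$c{\left(L \right)} = -1 + \frac{L}{3}$ ($c{\left(L \right)} = -3 + \frac{L + 6}{4 - 1} = -3 + \frac{6 + L}{3} = -3 + \left(6 + L\right) \frac{1}{3} = -3 + \left(2 + \frac{L}{3}\right) = -1 + \frac{L}{3}$)
$z{\left(B,o \right)} = B$ ($z{\left(B,o \right)} = B \left(-1 + \frac{1}{3} \cdot 6\right) = B \left(-1 + 2\right) = B 1 = B$)
$24 z{\left(s,U \right)} = 24 \left(-20\right) = -480$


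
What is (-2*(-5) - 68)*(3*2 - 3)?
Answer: -174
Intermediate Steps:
(-2*(-5) - 68)*(3*2 - 3) = (10 - 68)*(6 - 3) = -58*3 = -174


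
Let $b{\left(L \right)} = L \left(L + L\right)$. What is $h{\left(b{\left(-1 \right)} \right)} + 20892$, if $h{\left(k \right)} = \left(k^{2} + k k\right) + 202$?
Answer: $21102$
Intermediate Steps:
$b{\left(L \right)} = 2 L^{2}$ ($b{\left(L \right)} = L 2 L = 2 L^{2}$)
$h{\left(k \right)} = 202 + 2 k^{2}$ ($h{\left(k \right)} = \left(k^{2} + k^{2}\right) + 202 = 2 k^{2} + 202 = 202 + 2 k^{2}$)
$h{\left(b{\left(-1 \right)} \right)} + 20892 = \left(202 + 2 \left(2 \left(-1\right)^{2}\right)^{2}\right) + 20892 = \left(202 + 2 \left(2 \cdot 1\right)^{2}\right) + 20892 = \left(202 + 2 \cdot 2^{2}\right) + 20892 = \left(202 + 2 \cdot 4\right) + 20892 = \left(202 + 8\right) + 20892 = 210 + 20892 = 21102$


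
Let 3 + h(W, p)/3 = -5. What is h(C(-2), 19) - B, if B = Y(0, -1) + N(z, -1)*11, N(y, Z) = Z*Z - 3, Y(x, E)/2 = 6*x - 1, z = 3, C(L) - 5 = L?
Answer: 0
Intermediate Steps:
C(L) = 5 + L
Y(x, E) = -2 + 12*x (Y(x, E) = 2*(6*x - 1) = 2*(-1 + 6*x) = -2 + 12*x)
N(y, Z) = -3 + Z**2 (N(y, Z) = Z**2 - 3 = -3 + Z**2)
h(W, p) = -24 (h(W, p) = -9 + 3*(-5) = -9 - 15 = -24)
B = -24 (B = (-2 + 12*0) + (-3 + (-1)**2)*11 = (-2 + 0) + (-3 + 1)*11 = -2 - 2*11 = -2 - 22 = -24)
h(C(-2), 19) - B = -24 - 1*(-24) = -24 + 24 = 0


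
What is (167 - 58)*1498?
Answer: 163282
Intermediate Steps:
(167 - 58)*1498 = 109*1498 = 163282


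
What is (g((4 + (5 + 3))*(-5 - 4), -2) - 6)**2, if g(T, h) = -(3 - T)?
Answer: 13689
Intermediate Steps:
g(T, h) = -3 + T
(g((4 + (5 + 3))*(-5 - 4), -2) - 6)**2 = ((-3 + (4 + (5 + 3))*(-5 - 4)) - 6)**2 = ((-3 + (4 + 8)*(-9)) - 6)**2 = ((-3 + 12*(-9)) - 6)**2 = ((-3 - 108) - 6)**2 = (-111 - 6)**2 = (-117)**2 = 13689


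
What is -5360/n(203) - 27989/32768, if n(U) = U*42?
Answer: -207135347/139689984 ≈ -1.4828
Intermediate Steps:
n(U) = 42*U
-5360/n(203) - 27989/32768 = -5360/(42*203) - 27989/32768 = -5360/8526 - 27989*1/32768 = -5360*1/8526 - 27989/32768 = -2680/4263 - 27989/32768 = -207135347/139689984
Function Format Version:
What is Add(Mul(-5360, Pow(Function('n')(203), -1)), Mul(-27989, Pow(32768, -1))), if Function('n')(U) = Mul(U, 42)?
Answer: Rational(-207135347, 139689984) ≈ -1.4828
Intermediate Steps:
Function('n')(U) = Mul(42, U)
Add(Mul(-5360, Pow(Function('n')(203), -1)), Mul(-27989, Pow(32768, -1))) = Add(Mul(-5360, Pow(Mul(42, 203), -1)), Mul(-27989, Pow(32768, -1))) = Add(Mul(-5360, Pow(8526, -1)), Mul(-27989, Rational(1, 32768))) = Add(Mul(-5360, Rational(1, 8526)), Rational(-27989, 32768)) = Add(Rational(-2680, 4263), Rational(-27989, 32768)) = Rational(-207135347, 139689984)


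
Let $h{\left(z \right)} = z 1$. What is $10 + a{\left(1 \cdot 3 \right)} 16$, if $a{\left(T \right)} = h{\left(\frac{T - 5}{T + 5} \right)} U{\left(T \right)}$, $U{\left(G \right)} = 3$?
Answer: $-2$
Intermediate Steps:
$h{\left(z \right)} = z$
$a{\left(T \right)} = \frac{3 \left(-5 + T\right)}{5 + T}$ ($a{\left(T \right)} = \frac{T - 5}{T + 5} \cdot 3 = \frac{-5 + T}{5 + T} 3 = \frac{3 \left(-5 + T\right)}{5 + T}$)
$10 + a{\left(1 \cdot 3 \right)} 16 = 10 + \frac{3 \left(-5 + 1 \cdot 3\right)}{5 + 1 \cdot 3} \cdot 16 = 10 + \frac{3 \left(-5 + 3\right)}{5 + 3} \cdot 16 = 10 + 3 \cdot \frac{1}{8} \left(-2\right) 16 = 10 - 12 = -2$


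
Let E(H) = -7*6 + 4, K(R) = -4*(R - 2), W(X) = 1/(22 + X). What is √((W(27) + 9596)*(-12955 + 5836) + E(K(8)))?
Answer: I*√3347391257/7 ≈ 8265.2*I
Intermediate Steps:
K(R) = 8 - 4*R (K(R) = -4*(-2 + R) = 8 - 4*R)
E(H) = -38 (E(H) = -42 + 4 = -38)
√((W(27) + 9596)*(-12955 + 5836) + E(K(8))) = √((1/(22 + 27) + 9596)*(-12955 + 5836) - 38) = √((1/49 + 9596)*(-7119) - 38) = √((470205/49)*(-7119) - 38) = √(-478198485/7 - 38) = √(-478198751/7) = I*√3347391257/7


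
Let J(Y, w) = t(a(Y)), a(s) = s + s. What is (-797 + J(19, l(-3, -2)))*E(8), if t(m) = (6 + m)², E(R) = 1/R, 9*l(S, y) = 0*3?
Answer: 1139/8 ≈ 142.38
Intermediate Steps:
l(S, y) = 0 (l(S, y) = (0*3)/9 = (⅑)*0 = 0)
a(s) = 2*s
J(Y, w) = (6 + 2*Y)²
(-797 + J(19, l(-3, -2)))*E(8) = (-797 + 4*(3 + 19)²)/8 = (-797 + 4*22²)*(⅛) = (-797 + 4*484)*(⅛) = (-797 + 1936)*(⅛) = 1139*(⅛) = 1139/8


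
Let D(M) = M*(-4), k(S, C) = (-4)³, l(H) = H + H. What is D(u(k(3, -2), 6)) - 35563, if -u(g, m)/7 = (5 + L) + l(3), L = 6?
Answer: -35087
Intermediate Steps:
l(H) = 2*H
k(S, C) = -64
u(g, m) = -119 (u(g, m) = -7*((5 + 6) + 2*3) = -7*(11 + 6) = -7*17 = -119)
D(M) = -4*M
D(u(k(3, -2), 6)) - 35563 = -4*(-119) - 35563 = 476 - 35563 = -35087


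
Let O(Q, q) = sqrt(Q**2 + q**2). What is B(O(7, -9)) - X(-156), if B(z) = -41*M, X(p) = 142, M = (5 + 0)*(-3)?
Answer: 473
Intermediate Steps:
M = -15 (M = 5*(-3) = -15)
B(z) = 615 (B(z) = -41*(-15) = 615)
B(O(7, -9)) - X(-156) = 615 - 1*142 = 615 - 142 = 473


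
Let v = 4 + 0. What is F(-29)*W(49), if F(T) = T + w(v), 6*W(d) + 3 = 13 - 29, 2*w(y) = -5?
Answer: 399/4 ≈ 99.750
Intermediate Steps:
v = 4
w(y) = -5/2 (w(y) = (1/2)*(-5) = -5/2)
W(d) = -19/6 (W(d) = -1/2 + (13 - 29)/6 = -1/2 + (1/6)*(-16) = -1/2 - 8/3 = -19/6)
F(T) = -5/2 + T (F(T) = T - 5/2 = -5/2 + T)
F(-29)*W(49) = (-5/2 - 29)*(-19/6) = -63/2*(-19/6) = 399/4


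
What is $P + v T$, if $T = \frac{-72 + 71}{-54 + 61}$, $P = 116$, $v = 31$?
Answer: $\frac{781}{7} \approx 111.57$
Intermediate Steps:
$T = - \frac{1}{7} \approx -0.14286$
$P + v T = 116 + 31 \left(- \frac{1}{7}\right) = 116 - \frac{31}{7} = \frac{781}{7}$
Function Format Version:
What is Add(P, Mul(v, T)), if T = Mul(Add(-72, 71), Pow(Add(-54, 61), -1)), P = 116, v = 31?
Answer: Rational(781, 7) ≈ 111.57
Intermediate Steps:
T = Rational(-1, 7) (T = Mul(-1, Pow(7, -1)) = Mul(-1, Rational(1, 7)) = Rational(-1, 7) ≈ -0.14286)
Add(P, Mul(v, T)) = Add(116, Mul(31, Rational(-1, 7))) = Add(116, Rational(-31, 7)) = Rational(781, 7)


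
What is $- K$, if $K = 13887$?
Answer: $-13887$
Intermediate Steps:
$- K = \left(-1\right) 13887 = -13887$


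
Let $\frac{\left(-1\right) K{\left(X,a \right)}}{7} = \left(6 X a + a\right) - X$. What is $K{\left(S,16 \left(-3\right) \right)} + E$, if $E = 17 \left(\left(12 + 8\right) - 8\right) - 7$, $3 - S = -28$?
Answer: $63246$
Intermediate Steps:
$S = 31$ ($S = 3 - -28 = 3 + 28 = 31$)
$K{\left(X,a \right)} = - 7 a + 7 X - 42 X a$ ($K{\left(X,a \right)} = - 7 \left(\left(6 X a + a\right) - X\right) = - 7 \left(\left(a + 6 X a\right) - X\right) = - 7 \left(a - X + 6 X a\right) = - 7 a + 7 X - 42 X a$)
$E = 197$ ($E = 17 \left(20 - 8\right) - 7 = 17 \cdot 12 - 7 = 204 - 7 = 197$)
$K{\left(S,16 \left(-3\right) \right)} + E = \left(- 7 \cdot 16 \left(-3\right) + 7 \cdot 31 - 1302 \cdot 16 \left(-3\right)\right) + 197 = \left(\left(-7\right) \left(-48\right) + 217 - 1302 \left(-48\right)\right) + 197 = \left(336 + 217 + 62496\right) + 197 = 63049 + 197 = 63246$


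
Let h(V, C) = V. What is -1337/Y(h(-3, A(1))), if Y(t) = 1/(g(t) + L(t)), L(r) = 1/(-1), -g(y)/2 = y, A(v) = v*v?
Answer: -6685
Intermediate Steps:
A(v) = v**2
g(y) = -2*y
L(r) = -1
Y(t) = 1/(-1 - 2*t) (Y(t) = 1/(-2*t - 1) = 1/(-1 - 2*t))
-1337/Y(h(-3, A(1))) = -1337/((-1/(1 + 2*(-3)))) = -1337/((-1/(1 - 6))) = -1337/((-1/(-5))) = -1337/((-1*(-1/5))) = -1337/1/5 = -1337*5 = -6685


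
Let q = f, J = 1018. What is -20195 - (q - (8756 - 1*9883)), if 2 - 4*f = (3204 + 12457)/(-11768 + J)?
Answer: -916883161/43000 ≈ -21323.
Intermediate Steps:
f = 37161/43000 (f = ½ - (3204 + 12457)/(4*(-11768 + 1018)) = ½ - 15661/(4*(-10750)) = ½ - 15661*(-1)/(4*10750) = ½ - ¼*(-15661/10750) = ½ + 15661/43000 = 37161/43000 ≈ 0.86421)
q = 37161/43000 ≈ 0.86421
-20195 - (q - (8756 - 1*9883)) = -20195 - (37161/43000 - (8756 - 1*9883)) = -20195 - (37161/43000 - (8756 - 9883)) = -20195 - (37161/43000 - 1*(-1127)) = -20195 - (37161/43000 + 1127) = -20195 - 1*48498161/43000 = -20195 - 48498161/43000 = -916883161/43000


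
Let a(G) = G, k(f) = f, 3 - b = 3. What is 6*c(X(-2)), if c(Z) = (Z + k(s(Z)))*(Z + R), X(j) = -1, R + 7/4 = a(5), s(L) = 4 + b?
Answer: 81/2 ≈ 40.500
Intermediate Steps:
b = 0 (b = 3 - 1*3 = 3 - 3 = 0)
s(L) = 4 (s(L) = 4 + 0 = 4)
R = 13/4 (R = -7/4 + 5 = 13/4 ≈ 3.2500)
c(Z) = (4 + Z)*(13/4 + Z) (c(Z) = (Z + 4)*(Z + 13/4) = (4 + Z)*(13/4 + Z))
6*c(X(-2)) = 6*(13 + (-1)² + (29/4)*(-1)) = 6*(13 + 1 - 29/4) = 6*(27/4) = 81/2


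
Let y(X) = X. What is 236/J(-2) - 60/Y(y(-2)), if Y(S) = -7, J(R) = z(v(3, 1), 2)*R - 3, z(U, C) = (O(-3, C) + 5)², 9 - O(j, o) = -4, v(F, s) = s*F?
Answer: 5344/651 ≈ 8.2089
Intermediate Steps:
v(F, s) = F*s
O(j, o) = 13 (O(j, o) = 9 - 1*(-4) = 9 + 4 = 13)
z(U, C) = 324 (z(U, C) = (13 + 5)² = 18² = 324)
J(R) = -3 + 324*R (J(R) = 324*R - 3 = -3 + 324*R)
236/J(-2) - 60/Y(y(-2)) = 236/(-3 + 324*(-2)) - 60/(-7) = 236/(-3 - 648) - 60*(-⅐) = 236/(-651) + 60/7 = 236*(-1/651) + 60/7 = -236/651 + 60/7 = 5344/651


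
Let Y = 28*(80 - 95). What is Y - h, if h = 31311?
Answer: -31731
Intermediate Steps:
Y = -420 (Y = 28*(-15) = -420)
Y - h = -420 - 1*31311 = -420 - 31311 = -31731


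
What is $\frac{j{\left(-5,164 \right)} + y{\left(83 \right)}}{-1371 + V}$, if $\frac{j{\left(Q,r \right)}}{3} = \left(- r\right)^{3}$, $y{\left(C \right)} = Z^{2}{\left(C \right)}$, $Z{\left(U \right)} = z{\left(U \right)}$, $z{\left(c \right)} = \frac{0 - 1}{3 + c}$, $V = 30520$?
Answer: $- \frac{97870025471}{215586004} \approx -453.97$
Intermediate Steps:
$z{\left(c \right)} = - \frac{1}{3 + c}$
$Z{\left(U \right)} = - \frac{1}{3 + U}$
$y{\left(C \right)} = \frac{1}{\left(3 + C\right)^{2}}$ ($y{\left(C \right)} = \left(- \frac{1}{3 + C}\right)^{2} = \frac{1}{\left(3 + C\right)^{2}}$)
$j{\left(Q,r \right)} = - 3 r^{3}$ ($j{\left(Q,r \right)} = 3 \left(- r\right)^{3} = 3 \left(- r^{3}\right) = - 3 r^{3}$)
$\frac{j{\left(-5,164 \right)} + y{\left(83 \right)}}{-1371 + V} = \frac{- 3 \cdot 164^{3} + \frac{1}{\left(3 + 83\right)^{2}}}{-1371 + 30520} = \frac{\left(-3\right) 4410944 + \frac{1}{7396}}{29149} = \left(-13232832 + \frac{1}{7396}\right) \frac{1}{29149} = \left(- \frac{97870025471}{7396}\right) \frac{1}{29149} = - \frac{97870025471}{215586004}$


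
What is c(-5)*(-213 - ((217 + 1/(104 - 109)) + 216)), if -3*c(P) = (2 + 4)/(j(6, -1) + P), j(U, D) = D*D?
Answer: -3229/10 ≈ -322.90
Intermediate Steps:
j(U, D) = D**2
c(P) = -2/(1 + P) (c(P) = -(2 + 4)/(3*((-1)**2 + P)) = -2/(1 + P))
c(-5)*(-213 - ((217 + 1/(104 - 109)) + 216)) = (-2/(1 - 5))*(-213 - ((217 + 1/(104 - 109)) + 216)) = (-2/(-4))*(-213 - ((217 + 1/(-5)) + 216)) = (-2*(-1/4))*(-213 - ((217 - 1/5) + 216)) = (-213 - (1084/5 + 216))/2 = (-213 - 1*2164/5)/2 = (-213 - 2164/5)/2 = (1/2)*(-3229/5) = -3229/10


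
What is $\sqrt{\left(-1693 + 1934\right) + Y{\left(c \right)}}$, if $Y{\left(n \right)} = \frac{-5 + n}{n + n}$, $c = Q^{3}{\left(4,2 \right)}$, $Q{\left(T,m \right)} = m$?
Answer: $\frac{\sqrt{3859}}{4} \approx 15.53$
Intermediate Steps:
$c = 8$ ($c = 2^{3} = 8$)
$Y{\left(n \right)} = \frac{-5 + n}{2 n}$
$\sqrt{\left(-1693 + 1934\right) + Y{\left(c \right)}} = \sqrt{\left(-1693 + 1934\right) + \frac{-5 + 8}{2 \cdot 8}} = \sqrt{241 + \frac{1}{2} \cdot \frac{1}{8} \cdot 3} = \sqrt{241 + \frac{3}{16}} = \sqrt{\frac{3859}{16}} = \frac{\sqrt{3859}}{4}$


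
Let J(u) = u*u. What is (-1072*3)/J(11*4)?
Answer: -201/121 ≈ -1.6612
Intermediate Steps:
J(u) = u²
(-1072*3)/J(11*4) = (-1072*3)/((11*4)²) = -3216/(44²) = -3216/1936 = -3216*1/1936 = -201/121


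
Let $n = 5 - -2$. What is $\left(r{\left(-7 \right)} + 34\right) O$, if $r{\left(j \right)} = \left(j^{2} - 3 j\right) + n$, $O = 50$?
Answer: $5550$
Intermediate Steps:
$n = 7$ ($n = 5 + 2 = 7$)
$r{\left(j \right)} = 7 + j^{2} - 3 j$ ($r{\left(j \right)} = \left(j^{2} - 3 j\right) + 7 = 7 + j^{2} - 3 j$)
$\left(r{\left(-7 \right)} + 34\right) O = \left(\left(7 + \left(-7\right)^{2} - -21\right) + 34\right) 50 = \left(\left(7 + 49 + 21\right) + 34\right) 50 = \left(77 + 34\right) 50 = 111 \cdot 50 = 5550$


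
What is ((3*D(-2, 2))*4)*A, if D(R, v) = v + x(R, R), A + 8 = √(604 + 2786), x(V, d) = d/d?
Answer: -288 + 36*√3390 ≈ 1808.1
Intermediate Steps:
x(V, d) = 1
A = -8 + √3390 (A = -8 + √(604 + 2786) = -8 + √3390 ≈ 50.224)
D(R, v) = 1 + v (D(R, v) = v + 1 = 1 + v)
((3*D(-2, 2))*4)*A = ((3*(1 + 2))*4)*(-8 + √3390) = ((3*3)*4)*(-8 + √3390) = (9*4)*(-8 + √3390) = 36*(-8 + √3390) = -288 + 36*√3390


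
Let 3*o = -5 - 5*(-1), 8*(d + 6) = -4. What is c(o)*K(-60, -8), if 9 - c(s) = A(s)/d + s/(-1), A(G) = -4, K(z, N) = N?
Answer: -872/13 ≈ -67.077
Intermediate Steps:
d = -13/2 (d = -6 + (1/8)*(-4) = -6 - 1/2 = -13/2 ≈ -6.5000)
o = 0 (o = (-5 - 5*(-1))/3 = (-5 + 5)/3 = (1/3)*0 = 0)
c(s) = 109/13 + s (c(s) = 9 - (-4/(-13/2) + s/(-1)) = 9 - (-4*(-2/13) + s*(-1)) = 9 - (8/13 - s) = 9 + (-8/13 + s) = 109/13 + s)
c(o)*K(-60, -8) = (109/13 + 0)*(-8) = (109/13)*(-8) = -872/13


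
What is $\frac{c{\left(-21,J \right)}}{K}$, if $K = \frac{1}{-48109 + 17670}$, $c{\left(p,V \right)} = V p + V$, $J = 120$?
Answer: $73053600$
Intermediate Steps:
$c{\left(p,V \right)} = V + V p$
$K = - \frac{1}{30439}$ ($K = \frac{1}{-30439} = - \frac{1}{30439} \approx -3.2853 \cdot 10^{-5}$)
$\frac{c{\left(-21,J \right)}}{K} = \frac{120 \left(1 - 21\right)}{- \frac{1}{30439}} = 120 \left(-20\right) \left(-30439\right) = \left(-2400\right) \left(-30439\right) = 73053600$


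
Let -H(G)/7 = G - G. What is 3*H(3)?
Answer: 0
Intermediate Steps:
H(G) = 0 (H(G) = -7*(G - G) = -7*0 = 0)
3*H(3) = 3*0 = 0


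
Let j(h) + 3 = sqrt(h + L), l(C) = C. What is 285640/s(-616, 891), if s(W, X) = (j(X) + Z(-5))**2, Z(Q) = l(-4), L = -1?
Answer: 285640/(7 - sqrt(890))**2 ≈ 547.90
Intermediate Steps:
Z(Q) = -4
j(h) = -3 + sqrt(-1 + h) (j(h) = -3 + sqrt(h - 1) = -3 + sqrt(-1 + h))
s(W, X) = (-7 + sqrt(-1 + X))**2 (s(W, X) = ((-3 + sqrt(-1 + X)) - 4)**2 = (-7 + sqrt(-1 + X))**2)
285640/s(-616, 891) = 285640/((-7 + sqrt(-1 + 891))**2) = 285640/((-7 + sqrt(890))**2) = 285640/(-7 + sqrt(890))**2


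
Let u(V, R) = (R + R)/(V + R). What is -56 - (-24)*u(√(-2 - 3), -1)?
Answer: -48 + 8*I*√5 ≈ -48.0 + 17.889*I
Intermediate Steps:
u(V, R) = 2*R/(R + V) (u(V, R) = (2*R)/(R + V) = 2*R/(R + V))
-56 - (-24)*u(√(-2 - 3), -1) = -56 - (-24)*2*(-1)/(-1 + √(-2 - 3)) = -56 - (-24)*2*(-1)/(-1 + √(-5)) = -56 - (-24)*2*(-1)/(-1 + I*√5) = -56 - (-24)*(-2/(-1 + I*√5)) = -56 - 48/(-1 + I*√5)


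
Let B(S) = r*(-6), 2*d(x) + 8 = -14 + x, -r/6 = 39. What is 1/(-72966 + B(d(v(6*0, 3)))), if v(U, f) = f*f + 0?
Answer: -1/71562 ≈ -1.3974e-5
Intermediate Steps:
r = -234 (r = -6*39 = -234)
v(U, f) = f² (v(U, f) = f² + 0 = f²)
d(x) = -11 + x/2 (d(x) = -4 + (-14 + x)/2 = -4 + (-7 + x/2) = -11 + x/2)
B(S) = 1404 (B(S) = -234*(-6) = 1404)
1/(-72966 + B(d(v(6*0, 3)))) = 1/(-72966 + 1404) = 1/(-71562) = -1/71562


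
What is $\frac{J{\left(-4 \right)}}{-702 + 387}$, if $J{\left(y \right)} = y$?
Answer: $\frac{4}{315} \approx 0.012698$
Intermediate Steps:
$\frac{J{\left(-4 \right)}}{-702 + 387} = - \frac{4}{-702 + 387} = - \frac{4}{-315} = \left(-4\right) \left(- \frac{1}{315}\right) = \frac{4}{315}$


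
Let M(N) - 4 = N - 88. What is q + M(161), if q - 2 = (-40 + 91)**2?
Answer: 2680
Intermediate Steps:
M(N) = -84 + N (M(N) = 4 + (N - 88) = 4 + (-88 + N) = -84 + N)
q = 2603 (q = 2 + (-40 + 91)**2 = 2 + 51**2 = 2 + 2601 = 2603)
q + M(161) = 2603 + (-84 + 161) = 2603 + 77 = 2680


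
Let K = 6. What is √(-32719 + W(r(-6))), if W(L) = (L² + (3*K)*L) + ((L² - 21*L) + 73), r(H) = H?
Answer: 2*I*√8139 ≈ 180.43*I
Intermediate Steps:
W(L) = 73 - 3*L + 2*L² (W(L) = (L² + (3*6)*L) + ((L² - 21*L) + 73) = (L² + 18*L) + (73 + L² - 21*L) = 73 - 3*L + 2*L²)
√(-32719 + W(r(-6))) = √(-32719 + (73 - 3*(-6) + 2*(-6)²)) = √(-32719 + (73 + 18 + 2*36)) = √(-32719 + (73 + 18 + 72)) = √(-32719 + 163) = √(-32556) = 2*I*√8139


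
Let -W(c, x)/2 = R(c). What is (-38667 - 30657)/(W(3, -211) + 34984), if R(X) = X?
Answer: -34662/17489 ≈ -1.9819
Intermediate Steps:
W(c, x) = -2*c
(-38667 - 30657)/(W(3, -211) + 34984) = (-38667 - 30657)/(-2*3 + 34984) = -69324/(-6 + 34984) = -69324/34978 = -69324*1/34978 = -34662/17489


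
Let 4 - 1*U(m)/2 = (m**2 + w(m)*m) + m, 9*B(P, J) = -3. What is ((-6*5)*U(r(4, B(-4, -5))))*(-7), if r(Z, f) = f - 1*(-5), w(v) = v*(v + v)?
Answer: -853160/9 ≈ -94796.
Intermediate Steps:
B(P, J) = -1/3 (B(P, J) = (1/9)*(-3) = -1/3)
w(v) = 2*v**2 (w(v) = v*(2*v) = 2*v**2)
r(Z, f) = 5 + f (r(Z, f) = f + 5 = 5 + f)
U(m) = 8 - 4*m**3 - 2*m - 2*m**2 (U(m) = 8 - 2*((m**2 + (2*m**2)*m) + m) = 8 - 2*((m**2 + 2*m**3) + m) = 8 - 2*(m + m**2 + 2*m**3) = 8 + (-4*m**3 - 2*m - 2*m**2) = 8 - 4*m**3 - 2*m - 2*m**2)
((-6*5)*U(r(4, B(-4, -5))))*(-7) = ((-6*5)*(8 - 4*(5 - 1/3)**3 - 2*(5 - 1/3) - 2*(5 - 1/3)**2))*(-7) = -30*(8 - 4*(14/3)**3 - 2*14/3 - 2*(14/3)**2)*(-7) = -30*(8 - 4*2744/27 - 28/3 - 2*196/9)*(-7) = -30*(8 - 10976/27 - 28/3 - 392/9)*(-7) = -30*(-12188/27)*(-7) = (121880/9)*(-7) = -853160/9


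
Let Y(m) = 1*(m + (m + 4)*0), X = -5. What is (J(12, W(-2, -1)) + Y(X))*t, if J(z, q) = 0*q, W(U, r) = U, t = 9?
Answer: -45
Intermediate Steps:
J(z, q) = 0
Y(m) = m (Y(m) = 1*(m + (4 + m)*0) = 1*(m + 0) = 1*m = m)
(J(12, W(-2, -1)) + Y(X))*t = (0 - 5)*9 = -5*9 = -45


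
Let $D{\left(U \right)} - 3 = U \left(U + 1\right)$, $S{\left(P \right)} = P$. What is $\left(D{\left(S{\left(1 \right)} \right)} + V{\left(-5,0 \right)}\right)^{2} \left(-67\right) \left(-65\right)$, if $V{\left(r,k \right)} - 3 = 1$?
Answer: $352755$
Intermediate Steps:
$D{\left(U \right)} = 3 + U \left(1 + U\right)$ ($D{\left(U \right)} = 3 + U \left(U + 1\right) = 3 + U \left(1 + U\right)$)
$V{\left(r,k \right)} = 4$ ($V{\left(r,k \right)} = 3 + 1 = 4$)
$\left(D{\left(S{\left(1 \right)} \right)} + V{\left(-5,0 \right)}\right)^{2} \left(-67\right) \left(-65\right) = \left(\left(3 + 1 + 1^{2}\right) + 4\right)^{2} \left(-67\right) \left(-65\right) = \left(\left(3 + 1 + 1\right) + 4\right)^{2} \left(-67\right) \left(-65\right) = \left(5 + 4\right)^{2} \left(-67\right) \left(-65\right) = 9^{2} \left(-67\right) \left(-65\right) = 81 \left(-67\right) \left(-65\right) = \left(-5427\right) \left(-65\right) = 352755$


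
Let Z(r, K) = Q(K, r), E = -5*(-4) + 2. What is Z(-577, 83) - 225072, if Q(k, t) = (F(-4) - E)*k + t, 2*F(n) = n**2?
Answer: -226811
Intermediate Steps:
F(n) = n**2/2
E = 22 (E = 20 + 2 = 22)
Q(k, t) = t - 14*k (Q(k, t) = ((1/2)*(-4)**2 - 1*22)*k + t = ((1/2)*16 - 22)*k + t = (8 - 22)*k + t = -14*k + t = t - 14*k)
Z(r, K) = r - 14*K
Z(-577, 83) - 225072 = (-577 - 14*83) - 225072 = (-577 - 1162) - 225072 = -1739 - 225072 = -226811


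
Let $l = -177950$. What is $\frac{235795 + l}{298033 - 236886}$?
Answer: $\frac{57845}{61147} \approx 0.946$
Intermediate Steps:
$\frac{235795 + l}{298033 - 236886} = \frac{235795 - 177950}{298033 - 236886} = \frac{57845}{298033 - 236886} = \frac{57845}{61147}$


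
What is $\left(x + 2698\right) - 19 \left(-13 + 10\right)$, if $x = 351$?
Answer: $3106$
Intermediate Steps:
$\left(x + 2698\right) - 19 \left(-13 + 10\right) = \left(351 + 2698\right) - 19 \left(-13 + 10\right) = 3049 - -57 = 3049 + 57 = 3106$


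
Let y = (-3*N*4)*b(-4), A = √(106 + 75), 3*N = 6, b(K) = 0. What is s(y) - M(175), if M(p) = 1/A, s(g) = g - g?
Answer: -√181/181 ≈ -0.074329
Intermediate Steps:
N = 2 (N = (⅓)*6 = 2)
A = √181 ≈ 13.454
y = 0 (y = -6*4*0 = -3*8*0 = -24*0 = 0)
s(g) = 0
M(p) = √181/181 (M(p) = 1/(√181) = √181/181)
s(y) - M(175) = 0 - √181/181 = -√181/181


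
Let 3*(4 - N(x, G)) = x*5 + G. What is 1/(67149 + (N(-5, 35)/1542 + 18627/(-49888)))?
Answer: 115390944/7748343464293 ≈ 1.4892e-5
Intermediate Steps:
N(x, G) = 4 - 5*x/3 - G/3 (N(x, G) = 4 - (x*5 + G)/3 = 4 - (5*x + G)/3 = 4 - (G + 5*x)/3 = 4 + (-5*x/3 - G/3) = 4 - 5*x/3 - G/3)
1/(67149 + (N(-5, 35)/1542 + 18627/(-49888))) = 1/(67149 + ((4 - 5/3*(-5) - ⅓*35)/1542 + 18627/(-49888))) = 1/(67149 + ((4 + 25/3 - 35/3)*(1/1542) + 18627*(-1/49888))) = 1/(67149 + ((⅔)*(1/1542) - 18627/49888)) = 1/(67149 + (1/2313 - 18627/49888)) = 1/(67149 - 43034363/115390944) = 1/(7748343464293/115390944) = 115390944/7748343464293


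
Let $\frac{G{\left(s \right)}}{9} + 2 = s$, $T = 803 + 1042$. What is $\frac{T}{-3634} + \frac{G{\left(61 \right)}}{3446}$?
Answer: $- \frac{1107054}{3130691} \approx -0.35361$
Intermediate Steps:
$T = 1845$
$G{\left(s \right)} = -18 + 9 s$
$\frac{T}{-3634} + \frac{G{\left(61 \right)}}{3446} = \frac{1845}{-3634} + \frac{-18 + 9 \cdot 61}{3446} = 1845 \left(- \frac{1}{3634}\right) + \left(-18 + 549\right) \frac{1}{3446} = - \frac{1845}{3634} + 531 \cdot \frac{1}{3446} = - \frac{1845}{3634} + \frac{531}{3446} = - \frac{1107054}{3130691}$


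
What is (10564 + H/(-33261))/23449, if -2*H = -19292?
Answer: 351359558/779937189 ≈ 0.45050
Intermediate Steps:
H = 9646 (H = -½*(-19292) = 9646)
(10564 + H/(-33261))/23449 = (10564 + 9646/(-33261))/23449 = (10564 + 9646*(-1/33261))*(1/23449) = (10564 - 9646/33261)*(1/23449) = (351359558/33261)*(1/23449) = 351359558/779937189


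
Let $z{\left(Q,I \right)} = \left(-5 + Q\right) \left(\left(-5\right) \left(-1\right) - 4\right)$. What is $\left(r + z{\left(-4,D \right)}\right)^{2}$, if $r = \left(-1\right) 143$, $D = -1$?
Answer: $23104$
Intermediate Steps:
$r = -143$
$z{\left(Q,I \right)} = -5 + Q$ ($z{\left(Q,I \right)} = \left(-5 + Q\right) \left(5 - 4\right) = \left(-5 + Q\right) 1 = -5 + Q$)
$\left(r + z{\left(-4,D \right)}\right)^{2} = \left(-143 - 9\right)^{2} = \left(-152\right)^{2} = 23104$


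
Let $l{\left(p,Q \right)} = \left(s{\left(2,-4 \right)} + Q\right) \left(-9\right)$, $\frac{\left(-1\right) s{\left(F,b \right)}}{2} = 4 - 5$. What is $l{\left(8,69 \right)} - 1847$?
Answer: $-2486$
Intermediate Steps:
$s{\left(F,b \right)} = 2$ ($s{\left(F,b \right)} = - 2 \left(4 - 5\right) = \left(-2\right) \left(-1\right) = 2$)
$l{\left(p,Q \right)} = -18 - 9 Q$ ($l{\left(p,Q \right)} = \left(2 + Q\right) \left(-9\right) = -18 - 9 Q$)
$l{\left(8,69 \right)} - 1847 = \left(-18 - 621\right) - 1847 = -639 - 1847 = -2486$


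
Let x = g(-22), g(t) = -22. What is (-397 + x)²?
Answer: 175561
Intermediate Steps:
x = -22
(-397 + x)² = (-397 - 22)² = (-419)² = 175561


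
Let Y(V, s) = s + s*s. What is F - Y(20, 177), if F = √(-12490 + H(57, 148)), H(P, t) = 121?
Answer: -31506 + I*√12369 ≈ -31506.0 + 111.22*I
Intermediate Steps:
Y(V, s) = s + s²
F = I*√12369 (F = √(-12490 + 121) = √(-12369) = I*√12369 ≈ 111.22*I)
F - Y(20, 177) = I*√12369 - 177*(1 + 177) = I*√12369 - 177*178 = I*√12369 - 1*31506 = I*√12369 - 31506 = -31506 + I*√12369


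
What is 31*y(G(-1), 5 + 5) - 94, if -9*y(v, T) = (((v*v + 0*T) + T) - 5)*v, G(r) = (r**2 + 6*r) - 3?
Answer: 5422/3 ≈ 1807.3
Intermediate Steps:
G(r) = -3 + r**2 + 6*r
y(v, T) = -v*(-5 + T + v**2)/9 (y(v, T) = -(((v*v + 0*T) + T) - 5)*v/9 = -(((v**2 + 0) + T) - 5)*v/9 = -((v**2 + T) - 5)*v/9 = -((T + v**2) - 5)*v/9 = -(-5 + T + v**2)*v/9 = -v*(-5 + T + v**2)/9)
31*y(G(-1), 5 + 5) - 94 = 31*((-3 + (-1)**2 + 6*(-1))*(5 - (5 + 5) - (-3 + (-1)**2 + 6*(-1))**2)/9) - 94 = 31*((-3 + 1 - 6)*(5 - 1*10 - (-3 + 1 - 6)**2)/9) - 94 = 31*((1/9)*(-8)*(5 - 10 - 1*(-8)**2)) - 94 = 31*((1/9)*(-8)*(5 - 10 - 1*64)) - 94 = 31*((1/9)*(-8)*(5 - 10 - 64)) - 94 = 31*((1/9)*(-8)*(-69)) - 94 = 31*(184/3) - 94 = 5704/3 - 94 = 5422/3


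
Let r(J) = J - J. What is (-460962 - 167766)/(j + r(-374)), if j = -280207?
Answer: 628728/280207 ≈ 2.2438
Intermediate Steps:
r(J) = 0
(-460962 - 167766)/(j + r(-374)) = (-460962 - 167766)/(-280207 + 0) = -628728/(-280207) = -628728*(-1/280207) = 628728/280207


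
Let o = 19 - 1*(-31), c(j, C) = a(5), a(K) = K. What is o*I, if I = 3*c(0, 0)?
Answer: 750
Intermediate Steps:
c(j, C) = 5
o = 50 (o = 19 + 31 = 50)
I = 15 (I = 3*5 = 15)
o*I = 50*15 = 750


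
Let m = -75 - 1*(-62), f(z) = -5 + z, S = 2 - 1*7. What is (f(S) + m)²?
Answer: 529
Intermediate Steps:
S = -5 (S = 2 - 7 = -5)
m = -13 (m = -75 + 62 = -13)
(f(S) + m)² = ((-5 - 5) - 13)² = (-10 - 13)² = (-23)² = 529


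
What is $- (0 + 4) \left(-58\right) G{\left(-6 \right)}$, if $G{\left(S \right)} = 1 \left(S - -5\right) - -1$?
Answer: $0$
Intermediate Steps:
$G{\left(S \right)} = 6 + S$ ($G{\left(S \right)} = 1 \left(S + 5\right) + 1 = 1 \left(5 + S\right) + 1 = \left(5 + S\right) + 1 = 6 + S$)
$- (0 + 4) \left(-58\right) G{\left(-6 \right)} = - (0 + 4) \left(-58\right) \left(6 - 6\right) = \left(-1\right) 4 \left(-58\right) 0 = \left(-4\right) \left(-58\right) 0 = 232 \cdot 0 = 0$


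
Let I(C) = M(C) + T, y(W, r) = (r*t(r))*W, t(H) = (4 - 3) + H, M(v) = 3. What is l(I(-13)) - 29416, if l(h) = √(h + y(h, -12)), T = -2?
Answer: -29416 + √133 ≈ -29404.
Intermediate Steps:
t(H) = 1 + H
y(W, r) = W*r*(1 + r) (y(W, r) = (r*(1 + r))*W = W*r*(1 + r))
I(C) = 1 (I(C) = 3 - 2 = 1)
l(h) = √133*√h (l(h) = √(h + h*(-12)*(1 - 12)) = √(h + h*(-12)*(-11)) = √(h + 132*h) = √(133*h) = √133*√h)
l(I(-13)) - 29416 = √133*√1 - 29416 = √133*1 - 29416 = √133 - 29416 = -29416 + √133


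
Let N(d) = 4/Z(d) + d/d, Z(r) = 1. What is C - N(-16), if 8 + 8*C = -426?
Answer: -237/4 ≈ -59.250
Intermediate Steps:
C = -217/4 (C = -1 + (⅛)*(-426) = -1 - 213/4 = -217/4 ≈ -54.250)
N(d) = 5 (N(d) = 4/1 + d/d = 4*1 + 1 = 4 + 1 = 5)
C - N(-16) = -217/4 - 1*5 = -217/4 - 5 = -237/4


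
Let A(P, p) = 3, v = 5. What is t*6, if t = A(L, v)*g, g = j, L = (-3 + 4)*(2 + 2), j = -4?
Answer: -72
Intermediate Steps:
L = 4 (L = 1*4 = 4)
g = -4
t = -12 (t = 3*(-4) = -12)
t*6 = -12*6 = -72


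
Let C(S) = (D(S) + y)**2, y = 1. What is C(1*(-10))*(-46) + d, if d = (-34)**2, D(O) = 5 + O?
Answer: 420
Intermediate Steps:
C(S) = (6 + S)**2 (C(S) = ((5 + S) + 1)**2 = (6 + S)**2)
d = 1156
C(1*(-10))*(-46) + d = (6 + 1*(-10))**2*(-46) + 1156 = (6 - 10)**2*(-46) + 1156 = (-4)**2*(-46) + 1156 = 16*(-46) + 1156 = -736 + 1156 = 420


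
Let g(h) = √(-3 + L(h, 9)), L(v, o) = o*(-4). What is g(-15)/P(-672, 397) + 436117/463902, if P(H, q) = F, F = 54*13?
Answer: 436117/463902 + I*√39/702 ≈ 0.94011 + 0.008896*I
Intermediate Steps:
L(v, o) = -4*o
F = 702
g(h) = I*√39 (g(h) = √(-3 - 4*9) = √(-3 - 36) = √(-39) = I*√39)
P(H, q) = 702
g(-15)/P(-672, 397) + 436117/463902 = (I*√39)/702 + 436117/463902 = (I*√39)*(1/702) + 436117*(1/463902) = I*√39/702 + 436117/463902 = 436117/463902 + I*√39/702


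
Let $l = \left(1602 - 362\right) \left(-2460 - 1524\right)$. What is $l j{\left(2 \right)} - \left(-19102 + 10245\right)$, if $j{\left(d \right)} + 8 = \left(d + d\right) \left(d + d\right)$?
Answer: $-39512423$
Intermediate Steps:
$l = -4940160$ ($l = 1240 \left(-3984\right) = -4940160$)
$j{\left(d \right)} = -8 + 4 d^{2}$ ($j{\left(d \right)} = -8 + \left(d + d\right) \left(d + d\right) = -8 + 2 d 2 d = -8 + 4 d^{2}$)
$l j{\left(2 \right)} - \left(-19102 + 10245\right) = - 4940160 \left(-8 + 4 \cdot 2^{2}\right) - \left(-19102 + 10245\right) = - 4940160 \left(-8 + 4 \cdot 4\right) - -8857 = - 4940160 \left(-8 + 16\right) + 8857 = \left(-4940160\right) 8 + 8857 = -39521280 + 8857 = -39512423$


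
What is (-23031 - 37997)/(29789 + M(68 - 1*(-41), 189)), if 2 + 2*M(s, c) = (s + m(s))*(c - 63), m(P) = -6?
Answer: -61028/36277 ≈ -1.6823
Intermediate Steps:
M(s, c) = -1 + (-63 + c)*(-6 + s)/2 (M(s, c) = -1 + ((s - 6)*(c - 63))/2 = -1 + ((-6 + s)*(-63 + c))/2 = -1 + ((-63 + c)*(-6 + s))/2 = -1 + (-63 + c)*(-6 + s)/2)
(-23031 - 37997)/(29789 + M(68 - 1*(-41), 189)) = (-23031 - 37997)/(29789 + (188 - 3*189 - 63*(68 - 1*(-41))/2 + (½)*189*(68 - 1*(-41)))) = -61028/(29789 + (188 - 567 - 63*(68 + 41)/2 + (½)*189*(68 + 41))) = -61028/(29789 + (188 - 567 - 63/2*109 + (½)*189*109)) = -61028/(29789 + (188 - 567 - 6867/2 + 20601/2)) = -61028/(29789 + 6488) = -61028/36277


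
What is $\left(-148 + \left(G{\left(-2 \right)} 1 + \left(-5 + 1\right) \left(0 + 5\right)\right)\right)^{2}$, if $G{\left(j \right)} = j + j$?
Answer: $29584$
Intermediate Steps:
$G{\left(j \right)} = 2 j$
$\left(-148 + \left(G{\left(-2 \right)} 1 + \left(-5 + 1\right) \left(0 + 5\right)\right)\right)^{2} = \left(-148 + \left(2 \left(-2\right) 1 + \left(-5 + 1\right) \left(0 + 5\right)\right)\right)^{2} = \left(-148 - 24\right)^{2} = \left(-172\right)^{2} = 29584$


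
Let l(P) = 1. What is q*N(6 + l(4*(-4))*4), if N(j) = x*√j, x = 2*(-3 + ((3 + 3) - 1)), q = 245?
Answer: 980*√10 ≈ 3099.0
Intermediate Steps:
x = 4 (x = 2*(-3 + (6 - 1)) = 2*(-3 + 5) = 2*2 = 4)
N(j) = 4*√j
q*N(6 + l(4*(-4))*4) = 245*(4*√(6 + 1*4)) = 245*(4*√(6 + 4)) = 245*(4*√10) = 980*√10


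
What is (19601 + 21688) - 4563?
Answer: 36726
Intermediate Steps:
(19601 + 21688) - 4563 = 41289 - 4563 = 36726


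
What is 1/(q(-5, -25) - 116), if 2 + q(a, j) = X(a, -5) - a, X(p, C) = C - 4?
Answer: -1/122 ≈ -0.0081967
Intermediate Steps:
X(p, C) = -4 + C
q(a, j) = -11 - a (q(a, j) = -2 + ((-4 - 5) - a) = -2 + (-9 - a) = -11 - a)
1/(q(-5, -25) - 116) = 1/((-11 - 1*(-5)) - 116) = 1/((-11 + 5) - 116) = 1/(-6 - 116) = 1/(-122) = -1/122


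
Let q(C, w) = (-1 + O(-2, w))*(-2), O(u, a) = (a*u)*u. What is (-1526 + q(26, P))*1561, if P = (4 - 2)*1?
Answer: -2403940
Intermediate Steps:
P = 2 (P = 2*1 = 2)
O(u, a) = a*u²
q(C, w) = 2 - 8*w (q(C, w) = (-1 + w*(-2)²)*(-2) = (-1 + w*4)*(-2) = (-1 + 4*w)*(-2) = 2 - 8*w)
(-1526 + q(26, P))*1561 = (-1526 + (2 - 8*2))*1561 = (-1526 + (2 - 16))*1561 = (-1526 - 14)*1561 = -1540*1561 = -2403940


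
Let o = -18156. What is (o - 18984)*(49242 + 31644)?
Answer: -3004106040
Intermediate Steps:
(o - 18984)*(49242 + 31644) = (-18156 - 18984)*(49242 + 31644) = -37140*80886 = -3004106040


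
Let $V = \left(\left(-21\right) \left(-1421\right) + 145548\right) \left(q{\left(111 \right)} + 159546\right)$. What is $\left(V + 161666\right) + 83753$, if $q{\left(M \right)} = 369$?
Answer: $28047577354$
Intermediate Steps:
$V = 28047331935$ ($V = \left(\left(-21\right) \left(-1421\right) + 145548\right) \left(369 + 159546\right) = \left(29841 + 145548\right) 159915 = 175389 \cdot 159915 = 28047331935$)
$\left(V + 161666\right) + 83753 = \left(28047331935 + 161666\right) + 83753 = 28047493601 + 83753 = 28047577354$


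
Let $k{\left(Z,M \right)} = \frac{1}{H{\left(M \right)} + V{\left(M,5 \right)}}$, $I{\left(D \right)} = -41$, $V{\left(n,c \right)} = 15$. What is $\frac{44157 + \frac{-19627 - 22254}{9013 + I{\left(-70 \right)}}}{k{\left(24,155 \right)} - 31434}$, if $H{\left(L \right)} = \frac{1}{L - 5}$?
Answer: $- \frac{891699261473}{634838838048} \approx -1.4046$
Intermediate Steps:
$H{\left(L \right)} = \frac{1}{-5 + L}$
$k{\left(Z,M \right)} = \frac{1}{15 + \frac{1}{-5 + M}}$ ($k{\left(Z,M \right)} = \frac{1}{\frac{1}{-5 + M} + 15} = \frac{1}{15 + \frac{1}{-5 + M}}$)
$\frac{44157 + \frac{-19627 - 22254}{9013 + I{\left(-70 \right)}}}{k{\left(24,155 \right)} - 31434} = \frac{44157 + \frac{-19627 - 22254}{9013 - 41}}{\frac{-5 + 155}{-74 + 15 \cdot 155} - 31434} = \frac{44157 - \frac{41881}{8972}}{\frac{1}{-74 + 2325} \cdot 150 - 31434} = \frac{44157 - \frac{41881}{8972}}{\frac{1}{2251} \cdot 150 - 31434} = \frac{396134723}{8972 \left(\frac{150}{2251} - 31434\right)} = \frac{396134723}{8972 \left(- \frac{70757784}{2251}\right)} = \frac{396134723}{8972} \left(- \frac{2251}{70757784}\right) = - \frac{891699261473}{634838838048}$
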